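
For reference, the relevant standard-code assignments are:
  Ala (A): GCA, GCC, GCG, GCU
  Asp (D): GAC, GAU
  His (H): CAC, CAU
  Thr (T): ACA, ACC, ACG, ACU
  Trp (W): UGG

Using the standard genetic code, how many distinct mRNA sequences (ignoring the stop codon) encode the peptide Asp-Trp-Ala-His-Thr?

Asp: 2 codons.
Trp: 1 codon.
Ala: 4 codons.
His: 2 codons.
Thr: 4 codons.
2 × 1 × 4 × 2 × 4 = 64.

64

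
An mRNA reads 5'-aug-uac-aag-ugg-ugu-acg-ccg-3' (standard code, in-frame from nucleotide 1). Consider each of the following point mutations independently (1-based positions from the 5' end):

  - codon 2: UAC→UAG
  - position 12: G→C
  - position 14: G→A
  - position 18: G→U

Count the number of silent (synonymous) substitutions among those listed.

Codon 2: UAC (Tyr) → UAG (Stop) — nonsense.
Codon 4: UGG (Trp) → UGC (Cys) — missense.
Codon 5: UGU (Cys) → UAU (Tyr) — missense.
Codon 6: ACG (Thr) → ACU (Thr) — synonymous.
Synonymous: 1 of 4.

1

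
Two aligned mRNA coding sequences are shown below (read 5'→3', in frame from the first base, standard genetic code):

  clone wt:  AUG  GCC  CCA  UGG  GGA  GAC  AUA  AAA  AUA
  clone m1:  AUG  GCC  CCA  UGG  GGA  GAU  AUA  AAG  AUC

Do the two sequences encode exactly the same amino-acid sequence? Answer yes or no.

Codon 1: AUG Met / AUG Met — identical.
Codon 2: GCC Ala / GCC Ala — identical.
Codon 3: CCA Pro / CCA Pro — identical.
Codon 4: UGG Trp / UGG Trp — identical.
Codon 5: GGA Gly / GGA Gly — identical.
Codon 6: GAC Asp / GAU Asp — synonymous.
Codon 7: AUA Ile / AUA Ile — identical.
Codon 8: AAA Lys / AAG Lys — synonymous.
Codon 9: AUA Ile / AUC Ile — synonymous.
Nonsynonymous differences: 0 → same protein.

yes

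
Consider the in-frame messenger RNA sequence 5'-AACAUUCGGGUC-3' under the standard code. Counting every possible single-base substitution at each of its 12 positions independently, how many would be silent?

Codon 1 (AAC, Asn): 1 synonymous substitution.
Codon 2 (AUU, Ile): 2 synonymous substitutions.
Codon 3 (CGG, Arg): 4 synonymous substitutions.
Codon 4 (GUC, Val): 3 synonymous substitutions.
Total: 1 + 2 + 4 + 3 = 10.

10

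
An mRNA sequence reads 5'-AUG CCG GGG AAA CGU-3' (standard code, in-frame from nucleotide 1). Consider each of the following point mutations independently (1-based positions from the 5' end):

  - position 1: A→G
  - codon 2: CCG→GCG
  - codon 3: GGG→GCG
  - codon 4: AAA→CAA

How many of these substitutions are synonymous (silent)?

0

Codon 1: AUG (Met) → GUG (Val) — missense.
Codon 2: CCG (Pro) → GCG (Ala) — missense.
Codon 3: GGG (Gly) → GCG (Ala) — missense.
Codon 4: AAA (Lys) → CAA (Gln) — missense.
Synonymous: 0 of 4.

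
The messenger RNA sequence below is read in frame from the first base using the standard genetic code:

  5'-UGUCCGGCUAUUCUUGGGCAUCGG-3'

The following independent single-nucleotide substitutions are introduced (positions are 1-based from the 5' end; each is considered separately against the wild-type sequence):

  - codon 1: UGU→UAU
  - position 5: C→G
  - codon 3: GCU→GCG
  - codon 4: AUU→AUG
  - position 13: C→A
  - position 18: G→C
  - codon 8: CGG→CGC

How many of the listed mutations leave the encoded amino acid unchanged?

Codon 1: UGU (Cys) → UAU (Tyr) — missense.
Codon 2: CCG (Pro) → CGG (Arg) — missense.
Codon 3: GCU (Ala) → GCG (Ala) — synonymous.
Codon 4: AUU (Ile) → AUG (Met) — missense.
Codon 5: CUU (Leu) → AUU (Ile) — missense.
Codon 6: GGG (Gly) → GGC (Gly) — synonymous.
Codon 8: CGG (Arg) → CGC (Arg) — synonymous.
Synonymous: 3 of 7.

3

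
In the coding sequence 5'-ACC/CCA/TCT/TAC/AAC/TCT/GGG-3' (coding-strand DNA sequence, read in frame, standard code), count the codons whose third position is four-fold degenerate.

5

Codon 1 ACC (Thr): third position 4-fold.
Codon 2 CCA (Pro): third position 4-fold.
Codon 3 TCT (Ser): third position 4-fold.
Codon 4 TAC (Tyr): third position 2-fold.
Codon 5 AAC (Asn): third position 2-fold.
Codon 6 TCT (Ser): third position 4-fold.
Codon 7 GGG (Gly): third position 4-fold.
Four-fold degenerate third positions: 5.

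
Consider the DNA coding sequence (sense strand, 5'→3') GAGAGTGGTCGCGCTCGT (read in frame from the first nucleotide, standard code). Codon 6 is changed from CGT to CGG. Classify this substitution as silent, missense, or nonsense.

silent

Position 18 falls in codon 6: CGT → Arg.
After the substitution the codon is CGG → Arg.
Both encode Arg, so the change is synonymous.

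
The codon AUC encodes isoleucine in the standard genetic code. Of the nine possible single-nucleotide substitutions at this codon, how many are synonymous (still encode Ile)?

2

Position 1: none → 0 synonymous.
Position 2: none → 0 synonymous.
Position 3: AUU, AUA → 2 synonymous.
Total: 0 + 0 + 2 = 2.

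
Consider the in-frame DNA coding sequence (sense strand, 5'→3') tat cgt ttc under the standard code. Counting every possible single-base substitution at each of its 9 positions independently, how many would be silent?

Codon 1 (TAT, Tyr): 1 synonymous substitution.
Codon 2 (CGT, Arg): 3 synonymous substitutions.
Codon 3 (TTC, Phe): 1 synonymous substitution.
Total: 1 + 3 + 1 = 5.

5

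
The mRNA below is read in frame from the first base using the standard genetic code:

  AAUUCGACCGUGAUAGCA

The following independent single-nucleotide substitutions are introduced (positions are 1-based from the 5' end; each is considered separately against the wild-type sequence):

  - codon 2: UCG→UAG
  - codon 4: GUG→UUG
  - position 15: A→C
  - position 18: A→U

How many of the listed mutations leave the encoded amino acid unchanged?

2

Codon 2: UCG (Ser) → UAG (Stop) — nonsense.
Codon 4: GUG (Val) → UUG (Leu) — missense.
Codon 5: AUA (Ile) → AUC (Ile) — synonymous.
Codon 6: GCA (Ala) → GCU (Ala) — synonymous.
Synonymous: 2 of 4.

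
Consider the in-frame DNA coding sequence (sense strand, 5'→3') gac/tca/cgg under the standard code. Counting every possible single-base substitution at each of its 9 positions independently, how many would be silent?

Codon 1 (GAC, Asp): 1 synonymous substitution.
Codon 2 (TCA, Ser): 3 synonymous substitutions.
Codon 3 (CGG, Arg): 4 synonymous substitutions.
Total: 1 + 3 + 4 = 8.

8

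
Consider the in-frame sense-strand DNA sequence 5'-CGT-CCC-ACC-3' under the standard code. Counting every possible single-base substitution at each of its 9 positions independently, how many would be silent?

9

Codon 1 (CGT, Arg): 3 synonymous substitutions.
Codon 2 (CCC, Pro): 3 synonymous substitutions.
Codon 3 (ACC, Thr): 3 synonymous substitutions.
Total: 3 + 3 + 3 = 9.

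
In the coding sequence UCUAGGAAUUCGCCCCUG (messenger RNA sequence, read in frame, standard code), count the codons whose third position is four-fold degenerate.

Codon 1 UCU (Ser): third position 4-fold.
Codon 2 AGG (Arg): third position 2-fold.
Codon 3 AAU (Asn): third position 2-fold.
Codon 4 UCG (Ser): third position 4-fold.
Codon 5 CCC (Pro): third position 4-fold.
Codon 6 CUG (Leu): third position 4-fold.
Four-fold degenerate third positions: 4.

4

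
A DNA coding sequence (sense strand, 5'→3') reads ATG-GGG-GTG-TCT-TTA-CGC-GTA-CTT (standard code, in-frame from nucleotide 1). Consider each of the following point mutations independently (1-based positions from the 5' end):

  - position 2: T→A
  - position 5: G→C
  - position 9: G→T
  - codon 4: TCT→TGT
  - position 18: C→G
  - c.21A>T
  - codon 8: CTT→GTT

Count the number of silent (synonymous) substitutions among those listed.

3

Codon 1: ATG (Met) → AAG (Lys) — missense.
Codon 2: GGG (Gly) → GCG (Ala) — missense.
Codon 3: GTG (Val) → GTT (Val) — synonymous.
Codon 4: TCT (Ser) → TGT (Cys) — missense.
Codon 6: CGC (Arg) → CGG (Arg) — synonymous.
Codon 7: GTA (Val) → GTT (Val) — synonymous.
Codon 8: CTT (Leu) → GTT (Val) — missense.
Synonymous: 3 of 7.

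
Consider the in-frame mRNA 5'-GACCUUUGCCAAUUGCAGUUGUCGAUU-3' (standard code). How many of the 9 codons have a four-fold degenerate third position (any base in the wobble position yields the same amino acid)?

Codon 1 GAC (Asp): third position 2-fold.
Codon 2 CUU (Leu): third position 4-fold.
Codon 3 UGC (Cys): third position 2-fold.
Codon 4 CAA (Gln): third position 2-fold.
Codon 5 UUG (Leu): third position 2-fold.
Codon 6 CAG (Gln): third position 2-fold.
Codon 7 UUG (Leu): third position 2-fold.
Codon 8 UCG (Ser): third position 4-fold.
Codon 9 AUU (Ile): third position 3-fold.
Four-fold degenerate third positions: 2.

2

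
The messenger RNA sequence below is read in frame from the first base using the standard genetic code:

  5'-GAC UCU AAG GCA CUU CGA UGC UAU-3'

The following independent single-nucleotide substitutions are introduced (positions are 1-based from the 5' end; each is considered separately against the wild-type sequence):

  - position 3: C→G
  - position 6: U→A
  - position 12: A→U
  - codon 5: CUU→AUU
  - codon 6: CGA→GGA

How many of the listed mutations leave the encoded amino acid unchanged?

2

Codon 1: GAC (Asp) → GAG (Glu) — missense.
Codon 2: UCU (Ser) → UCA (Ser) — synonymous.
Codon 4: GCA (Ala) → GCU (Ala) — synonymous.
Codon 5: CUU (Leu) → AUU (Ile) — missense.
Codon 6: CGA (Arg) → GGA (Gly) — missense.
Synonymous: 2 of 5.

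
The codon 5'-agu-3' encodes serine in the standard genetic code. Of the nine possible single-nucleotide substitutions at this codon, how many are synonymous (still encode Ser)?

Position 1: none → 0 synonymous.
Position 2: none → 0 synonymous.
Position 3: AGC → 1 synonymous.
Total: 0 + 0 + 1 = 1.

1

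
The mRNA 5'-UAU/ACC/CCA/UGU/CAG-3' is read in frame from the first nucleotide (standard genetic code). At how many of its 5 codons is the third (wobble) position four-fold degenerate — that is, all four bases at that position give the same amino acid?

Codon 1 UAU (Tyr): third position 2-fold.
Codon 2 ACC (Thr): third position 4-fold.
Codon 3 CCA (Pro): third position 4-fold.
Codon 4 UGU (Cys): third position 2-fold.
Codon 5 CAG (Gln): third position 2-fold.
Four-fold degenerate third positions: 2.

2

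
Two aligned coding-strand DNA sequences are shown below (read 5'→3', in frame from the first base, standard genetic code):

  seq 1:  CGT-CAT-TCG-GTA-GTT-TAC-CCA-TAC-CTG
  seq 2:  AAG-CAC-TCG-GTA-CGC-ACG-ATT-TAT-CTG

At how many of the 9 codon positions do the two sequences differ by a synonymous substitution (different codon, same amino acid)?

2

Codon 1: CGT Arg / AAG Lys — nonsynonymous.
Codon 2: CAT His / CAC His — synonymous.
Codon 3: TCG Ser / TCG Ser — identical.
Codon 4: GTA Val / GTA Val — identical.
Codon 5: GTT Val / CGC Arg — nonsynonymous.
Codon 6: TAC Tyr / ACG Thr — nonsynonymous.
Codon 7: CCA Pro / ATT Ile — nonsynonymous.
Codon 8: TAC Tyr / TAT Tyr — synonymous.
Codon 9: CTG Leu / CTG Leu — identical.
Synonymous differences: 2.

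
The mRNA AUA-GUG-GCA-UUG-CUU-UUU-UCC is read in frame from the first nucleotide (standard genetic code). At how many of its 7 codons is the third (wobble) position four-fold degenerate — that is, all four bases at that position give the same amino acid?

Codon 1 AUA (Ile): third position 3-fold.
Codon 2 GUG (Val): third position 4-fold.
Codon 3 GCA (Ala): third position 4-fold.
Codon 4 UUG (Leu): third position 2-fold.
Codon 5 CUU (Leu): third position 4-fold.
Codon 6 UUU (Phe): third position 2-fold.
Codon 7 UCC (Ser): third position 4-fold.
Four-fold degenerate third positions: 4.

4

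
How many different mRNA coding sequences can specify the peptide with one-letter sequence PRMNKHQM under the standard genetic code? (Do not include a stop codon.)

Pro: 4 codons.
Arg: 6 codons.
Met: 1 codon.
Asn: 2 codons.
Lys: 2 codons.
His: 2 codons.
Gln: 2 codons.
Met: 1 codon.
4 × 6 × 1 × 2 × 2 × 2 × 2 × 1 = 384.

384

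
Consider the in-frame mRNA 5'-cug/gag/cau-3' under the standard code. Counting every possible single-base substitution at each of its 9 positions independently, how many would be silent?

6

Codon 1 (CUG, Leu): 4 synonymous substitutions.
Codon 2 (GAG, Glu): 1 synonymous substitution.
Codon 3 (CAU, His): 1 synonymous substitution.
Total: 4 + 1 + 1 = 6.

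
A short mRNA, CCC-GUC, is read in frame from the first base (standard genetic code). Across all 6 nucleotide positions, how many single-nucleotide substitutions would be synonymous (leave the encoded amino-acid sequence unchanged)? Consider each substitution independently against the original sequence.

6

Codon 1 (CCC, Pro): 3 synonymous substitutions.
Codon 2 (GUC, Val): 3 synonymous substitutions.
Total: 3 + 3 = 6.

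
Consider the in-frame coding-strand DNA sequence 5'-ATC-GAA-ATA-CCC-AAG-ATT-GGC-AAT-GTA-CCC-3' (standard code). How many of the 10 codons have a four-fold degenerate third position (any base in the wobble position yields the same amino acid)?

Codon 1 ATC (Ile): third position 3-fold.
Codon 2 GAA (Glu): third position 2-fold.
Codon 3 ATA (Ile): third position 3-fold.
Codon 4 CCC (Pro): third position 4-fold.
Codon 5 AAG (Lys): third position 2-fold.
Codon 6 ATT (Ile): third position 3-fold.
Codon 7 GGC (Gly): third position 4-fold.
Codon 8 AAT (Asn): third position 2-fold.
Codon 9 GTA (Val): third position 4-fold.
Codon 10 CCC (Pro): third position 4-fold.
Four-fold degenerate third positions: 4.

4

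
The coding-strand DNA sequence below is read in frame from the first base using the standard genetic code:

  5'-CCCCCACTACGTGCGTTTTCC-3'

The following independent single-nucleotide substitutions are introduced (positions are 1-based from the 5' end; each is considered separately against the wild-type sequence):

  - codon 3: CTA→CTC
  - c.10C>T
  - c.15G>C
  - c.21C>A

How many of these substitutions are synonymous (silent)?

3

Codon 3: CTA (Leu) → CTC (Leu) — synonymous.
Codon 4: CGT (Arg) → TGT (Cys) — missense.
Codon 5: GCG (Ala) → GCC (Ala) — synonymous.
Codon 7: TCC (Ser) → TCA (Ser) — synonymous.
Synonymous: 3 of 4.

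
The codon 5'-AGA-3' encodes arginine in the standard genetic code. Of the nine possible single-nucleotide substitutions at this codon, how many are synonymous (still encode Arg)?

Position 1: CGA → 1 synonymous.
Position 2: none → 0 synonymous.
Position 3: AGG → 1 synonymous.
Total: 1 + 0 + 1 = 2.

2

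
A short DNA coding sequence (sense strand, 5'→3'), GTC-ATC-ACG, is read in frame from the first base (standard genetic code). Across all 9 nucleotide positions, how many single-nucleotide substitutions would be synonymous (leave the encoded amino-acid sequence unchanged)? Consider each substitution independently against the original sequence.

8

Codon 1 (GTC, Val): 3 synonymous substitutions.
Codon 2 (ATC, Ile): 2 synonymous substitutions.
Codon 3 (ACG, Thr): 3 synonymous substitutions.
Total: 3 + 2 + 3 = 8.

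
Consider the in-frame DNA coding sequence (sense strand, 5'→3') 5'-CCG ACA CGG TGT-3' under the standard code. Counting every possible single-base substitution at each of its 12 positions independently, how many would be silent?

Codon 1 (CCG, Pro): 3 synonymous substitutions.
Codon 2 (ACA, Thr): 3 synonymous substitutions.
Codon 3 (CGG, Arg): 4 synonymous substitutions.
Codon 4 (TGT, Cys): 1 synonymous substitution.
Total: 3 + 3 + 4 + 1 = 11.

11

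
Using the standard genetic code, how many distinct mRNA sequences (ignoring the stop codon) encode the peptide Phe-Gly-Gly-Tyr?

Phe: 2 codons.
Gly: 4 codons.
Gly: 4 codons.
Tyr: 2 codons.
2 × 4 × 4 × 2 = 64.

64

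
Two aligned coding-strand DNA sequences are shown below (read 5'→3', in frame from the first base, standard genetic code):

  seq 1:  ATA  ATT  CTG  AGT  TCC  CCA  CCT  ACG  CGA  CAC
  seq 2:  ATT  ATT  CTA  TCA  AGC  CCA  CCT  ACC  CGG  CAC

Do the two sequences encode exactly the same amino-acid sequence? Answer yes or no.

Codon 1: ATA Ile / ATT Ile — synonymous.
Codon 2: ATT Ile / ATT Ile — identical.
Codon 3: CTG Leu / CTA Leu — synonymous.
Codon 4: AGT Ser / TCA Ser — synonymous.
Codon 5: TCC Ser / AGC Ser — synonymous.
Codon 6: CCA Pro / CCA Pro — identical.
Codon 7: CCT Pro / CCT Pro — identical.
Codon 8: ACG Thr / ACC Thr — synonymous.
Codon 9: CGA Arg / CGG Arg — synonymous.
Codon 10: CAC His / CAC His — identical.
Nonsynonymous differences: 0 → same protein.

yes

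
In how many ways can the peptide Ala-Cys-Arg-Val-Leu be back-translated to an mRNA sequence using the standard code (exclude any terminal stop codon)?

Ala: 4 codons.
Cys: 2 codons.
Arg: 6 codons.
Val: 4 codons.
Leu: 6 codons.
4 × 2 × 6 × 4 × 6 = 1152.

1152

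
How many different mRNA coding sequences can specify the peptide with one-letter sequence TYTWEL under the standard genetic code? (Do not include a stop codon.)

384

Thr: 4 codons.
Tyr: 2 codons.
Thr: 4 codons.
Trp: 1 codon.
Glu: 2 codons.
Leu: 6 codons.
4 × 2 × 4 × 1 × 2 × 6 = 384.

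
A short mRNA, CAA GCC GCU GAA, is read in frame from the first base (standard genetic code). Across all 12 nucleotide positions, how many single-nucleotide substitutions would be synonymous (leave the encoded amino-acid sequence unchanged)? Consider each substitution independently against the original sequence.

8

Codon 1 (CAA, Gln): 1 synonymous substitution.
Codon 2 (GCC, Ala): 3 synonymous substitutions.
Codon 3 (GCU, Ala): 3 synonymous substitutions.
Codon 4 (GAA, Glu): 1 synonymous substitution.
Total: 1 + 3 + 3 + 1 = 8.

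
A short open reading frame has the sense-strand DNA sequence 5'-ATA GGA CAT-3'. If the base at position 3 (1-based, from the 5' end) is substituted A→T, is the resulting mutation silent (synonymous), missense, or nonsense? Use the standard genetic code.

Position 3 falls in codon 1: ATA → Ile.
After the substitution the codon is ATT → Ile.
Both encode Ile, so the change is synonymous.

silent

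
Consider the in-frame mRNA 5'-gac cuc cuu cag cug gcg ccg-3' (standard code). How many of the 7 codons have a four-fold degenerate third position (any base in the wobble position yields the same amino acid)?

5

Codon 1 GAC (Asp): third position 2-fold.
Codon 2 CUC (Leu): third position 4-fold.
Codon 3 CUU (Leu): third position 4-fold.
Codon 4 CAG (Gln): third position 2-fold.
Codon 5 CUG (Leu): third position 4-fold.
Codon 6 GCG (Ala): third position 4-fold.
Codon 7 CCG (Pro): third position 4-fold.
Four-fold degenerate third positions: 5.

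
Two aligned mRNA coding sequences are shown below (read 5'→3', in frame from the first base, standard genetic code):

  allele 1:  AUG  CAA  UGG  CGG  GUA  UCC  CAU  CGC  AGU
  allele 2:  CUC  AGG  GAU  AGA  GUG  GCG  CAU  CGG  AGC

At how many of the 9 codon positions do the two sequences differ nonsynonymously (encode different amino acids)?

Codon 1: AUG Met / CUC Leu — nonsynonymous.
Codon 2: CAA Gln / AGG Arg — nonsynonymous.
Codon 3: UGG Trp / GAU Asp — nonsynonymous.
Codon 4: CGG Arg / AGA Arg — synonymous.
Codon 5: GUA Val / GUG Val — synonymous.
Codon 6: UCC Ser / GCG Ala — nonsynonymous.
Codon 7: CAU His / CAU His — identical.
Codon 8: CGC Arg / CGG Arg — synonymous.
Codon 9: AGU Ser / AGC Ser — synonymous.
Nonsynonymous differences: 4.

4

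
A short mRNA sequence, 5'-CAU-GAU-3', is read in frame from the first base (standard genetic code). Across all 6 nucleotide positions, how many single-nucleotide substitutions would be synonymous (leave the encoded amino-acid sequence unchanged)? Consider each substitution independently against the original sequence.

2

Codon 1 (CAU, His): 1 synonymous substitution.
Codon 2 (GAU, Asp): 1 synonymous substitution.
Total: 1 + 1 = 2.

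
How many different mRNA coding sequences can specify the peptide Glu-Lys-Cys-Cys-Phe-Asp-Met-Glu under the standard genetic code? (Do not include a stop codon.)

128

Glu: 2 codons.
Lys: 2 codons.
Cys: 2 codons.
Cys: 2 codons.
Phe: 2 codons.
Asp: 2 codons.
Met: 1 codon.
Glu: 2 codons.
2 × 2 × 2 × 2 × 2 × 2 × 1 × 2 = 128.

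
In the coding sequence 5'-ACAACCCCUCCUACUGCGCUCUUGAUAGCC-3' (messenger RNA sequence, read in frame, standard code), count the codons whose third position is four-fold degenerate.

8

Codon 1 ACA (Thr): third position 4-fold.
Codon 2 ACC (Thr): third position 4-fold.
Codon 3 CCU (Pro): third position 4-fold.
Codon 4 CCU (Pro): third position 4-fold.
Codon 5 ACU (Thr): third position 4-fold.
Codon 6 GCG (Ala): third position 4-fold.
Codon 7 CUC (Leu): third position 4-fold.
Codon 8 UUG (Leu): third position 2-fold.
Codon 9 AUA (Ile): third position 3-fold.
Codon 10 GCC (Ala): third position 4-fold.
Four-fold degenerate third positions: 8.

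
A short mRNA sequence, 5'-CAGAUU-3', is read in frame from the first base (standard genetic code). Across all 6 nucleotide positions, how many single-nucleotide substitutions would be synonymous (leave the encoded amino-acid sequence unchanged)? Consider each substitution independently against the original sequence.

3

Codon 1 (CAG, Gln): 1 synonymous substitution.
Codon 2 (AUU, Ile): 2 synonymous substitutions.
Total: 1 + 2 = 3.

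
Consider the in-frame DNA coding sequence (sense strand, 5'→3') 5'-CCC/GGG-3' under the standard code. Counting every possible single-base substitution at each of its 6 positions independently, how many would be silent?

Codon 1 (CCC, Pro): 3 synonymous substitutions.
Codon 2 (GGG, Gly): 3 synonymous substitutions.
Total: 3 + 3 = 6.

6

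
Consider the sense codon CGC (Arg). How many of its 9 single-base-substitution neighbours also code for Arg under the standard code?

3

Position 1: none → 0 synonymous.
Position 2: none → 0 synonymous.
Position 3: CGT, CGA, CGG → 3 synonymous.
Total: 0 + 0 + 3 = 3.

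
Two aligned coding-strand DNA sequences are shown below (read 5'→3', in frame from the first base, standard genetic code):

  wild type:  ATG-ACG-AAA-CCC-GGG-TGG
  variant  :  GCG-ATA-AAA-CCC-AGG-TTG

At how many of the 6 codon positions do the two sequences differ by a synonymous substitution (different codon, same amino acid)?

0

Codon 1: ATG Met / GCG Ala — nonsynonymous.
Codon 2: ACG Thr / ATA Ile — nonsynonymous.
Codon 3: AAA Lys / AAA Lys — identical.
Codon 4: CCC Pro / CCC Pro — identical.
Codon 5: GGG Gly / AGG Arg — nonsynonymous.
Codon 6: TGG Trp / TTG Leu — nonsynonymous.
Synonymous differences: 0.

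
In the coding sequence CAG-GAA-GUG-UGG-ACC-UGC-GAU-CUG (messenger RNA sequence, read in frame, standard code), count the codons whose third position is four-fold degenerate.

3

Codon 1 CAG (Gln): third position 2-fold.
Codon 2 GAA (Glu): third position 2-fold.
Codon 3 GUG (Val): third position 4-fold.
Codon 4 UGG (Trp): third position 1-fold.
Codon 5 ACC (Thr): third position 4-fold.
Codon 6 UGC (Cys): third position 2-fold.
Codon 7 GAU (Asp): third position 2-fold.
Codon 8 CUG (Leu): third position 4-fold.
Four-fold degenerate third positions: 3.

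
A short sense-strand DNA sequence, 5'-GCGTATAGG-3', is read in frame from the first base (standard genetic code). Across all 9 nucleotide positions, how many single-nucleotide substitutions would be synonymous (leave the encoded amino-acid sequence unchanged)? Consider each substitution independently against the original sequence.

Codon 1 (GCG, Ala): 3 synonymous substitutions.
Codon 2 (TAT, Tyr): 1 synonymous substitution.
Codon 3 (AGG, Arg): 2 synonymous substitutions.
Total: 3 + 1 + 2 = 6.

6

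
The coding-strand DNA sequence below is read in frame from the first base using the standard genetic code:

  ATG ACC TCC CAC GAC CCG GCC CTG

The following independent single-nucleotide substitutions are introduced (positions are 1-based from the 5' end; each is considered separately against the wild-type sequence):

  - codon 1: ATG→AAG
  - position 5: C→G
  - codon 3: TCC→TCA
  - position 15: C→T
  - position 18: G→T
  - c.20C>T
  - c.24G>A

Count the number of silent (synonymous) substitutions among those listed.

Codon 1: ATG (Met) → AAG (Lys) — missense.
Codon 2: ACC (Thr) → AGC (Ser) — missense.
Codon 3: TCC (Ser) → TCA (Ser) — synonymous.
Codon 5: GAC (Asp) → GAT (Asp) — synonymous.
Codon 6: CCG (Pro) → CCT (Pro) — synonymous.
Codon 7: GCC (Ala) → GTC (Val) — missense.
Codon 8: CTG (Leu) → CTA (Leu) — synonymous.
Synonymous: 4 of 7.

4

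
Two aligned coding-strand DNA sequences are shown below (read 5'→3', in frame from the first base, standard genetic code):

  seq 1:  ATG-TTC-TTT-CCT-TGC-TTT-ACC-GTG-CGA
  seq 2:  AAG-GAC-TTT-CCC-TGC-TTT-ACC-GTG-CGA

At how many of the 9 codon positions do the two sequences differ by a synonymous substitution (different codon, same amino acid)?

1

Codon 1: ATG Met / AAG Lys — nonsynonymous.
Codon 2: TTC Phe / GAC Asp — nonsynonymous.
Codon 3: TTT Phe / TTT Phe — identical.
Codon 4: CCT Pro / CCC Pro — synonymous.
Codon 5: TGC Cys / TGC Cys — identical.
Codon 6: TTT Phe / TTT Phe — identical.
Codon 7: ACC Thr / ACC Thr — identical.
Codon 8: GTG Val / GTG Val — identical.
Codon 9: CGA Arg / CGA Arg — identical.
Synonymous differences: 1.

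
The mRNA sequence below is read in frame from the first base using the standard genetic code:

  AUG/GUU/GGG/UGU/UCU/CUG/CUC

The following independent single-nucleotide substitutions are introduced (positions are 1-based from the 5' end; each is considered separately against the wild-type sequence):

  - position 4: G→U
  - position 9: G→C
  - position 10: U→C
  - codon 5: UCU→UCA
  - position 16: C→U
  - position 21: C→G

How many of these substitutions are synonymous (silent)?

Codon 2: GUU (Val) → UUU (Phe) — missense.
Codon 3: GGG (Gly) → GGC (Gly) — synonymous.
Codon 4: UGU (Cys) → CGU (Arg) — missense.
Codon 5: UCU (Ser) → UCA (Ser) — synonymous.
Codon 6: CUG (Leu) → UUG (Leu) — synonymous.
Codon 7: CUC (Leu) → CUG (Leu) — synonymous.
Synonymous: 4 of 6.

4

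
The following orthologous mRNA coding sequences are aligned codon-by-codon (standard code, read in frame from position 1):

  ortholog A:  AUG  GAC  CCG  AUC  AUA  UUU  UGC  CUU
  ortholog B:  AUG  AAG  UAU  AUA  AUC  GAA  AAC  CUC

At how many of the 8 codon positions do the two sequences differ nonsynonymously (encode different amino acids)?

Codon 1: AUG Met / AUG Met — identical.
Codon 2: GAC Asp / AAG Lys — nonsynonymous.
Codon 3: CCG Pro / UAU Tyr — nonsynonymous.
Codon 4: AUC Ile / AUA Ile — synonymous.
Codon 5: AUA Ile / AUC Ile — synonymous.
Codon 6: UUU Phe / GAA Glu — nonsynonymous.
Codon 7: UGC Cys / AAC Asn — nonsynonymous.
Codon 8: CUU Leu / CUC Leu — synonymous.
Nonsynonymous differences: 4.

4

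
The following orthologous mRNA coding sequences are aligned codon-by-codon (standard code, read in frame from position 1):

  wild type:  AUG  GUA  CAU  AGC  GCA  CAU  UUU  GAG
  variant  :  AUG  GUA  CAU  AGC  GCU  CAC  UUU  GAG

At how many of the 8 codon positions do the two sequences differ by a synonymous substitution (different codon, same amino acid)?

2

Codon 1: AUG Met / AUG Met — identical.
Codon 2: GUA Val / GUA Val — identical.
Codon 3: CAU His / CAU His — identical.
Codon 4: AGC Ser / AGC Ser — identical.
Codon 5: GCA Ala / GCU Ala — synonymous.
Codon 6: CAU His / CAC His — synonymous.
Codon 7: UUU Phe / UUU Phe — identical.
Codon 8: GAG Glu / GAG Glu — identical.
Synonymous differences: 2.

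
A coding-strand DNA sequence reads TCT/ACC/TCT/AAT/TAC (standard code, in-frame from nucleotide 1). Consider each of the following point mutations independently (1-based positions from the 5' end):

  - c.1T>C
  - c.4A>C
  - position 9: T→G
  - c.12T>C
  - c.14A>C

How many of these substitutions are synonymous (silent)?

2

Codon 1: TCT (Ser) → CCT (Pro) — missense.
Codon 2: ACC (Thr) → CCC (Pro) — missense.
Codon 3: TCT (Ser) → TCG (Ser) — synonymous.
Codon 4: AAT (Asn) → AAC (Asn) — synonymous.
Codon 5: TAC (Tyr) → TCC (Ser) — missense.
Synonymous: 2 of 5.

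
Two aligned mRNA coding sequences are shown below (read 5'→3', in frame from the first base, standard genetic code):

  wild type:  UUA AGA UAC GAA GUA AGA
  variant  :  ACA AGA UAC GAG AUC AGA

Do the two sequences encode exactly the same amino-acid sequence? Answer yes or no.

Codon 1: UUA Leu / ACA Thr — nonsynonymous.
Codon 2: AGA Arg / AGA Arg — identical.
Codon 3: UAC Tyr / UAC Tyr — identical.
Codon 4: GAA Glu / GAG Glu — synonymous.
Codon 5: GUA Val / AUC Ile — nonsynonymous.
Codon 6: AGA Arg / AGA Arg — identical.
Nonsynonymous differences: 2 → different protein.

no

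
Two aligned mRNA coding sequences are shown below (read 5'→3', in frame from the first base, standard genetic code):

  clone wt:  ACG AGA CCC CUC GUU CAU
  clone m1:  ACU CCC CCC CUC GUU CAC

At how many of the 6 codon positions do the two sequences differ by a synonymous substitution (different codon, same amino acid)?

2

Codon 1: ACG Thr / ACU Thr — synonymous.
Codon 2: AGA Arg / CCC Pro — nonsynonymous.
Codon 3: CCC Pro / CCC Pro — identical.
Codon 4: CUC Leu / CUC Leu — identical.
Codon 5: GUU Val / GUU Val — identical.
Codon 6: CAU His / CAC His — synonymous.
Synonymous differences: 2.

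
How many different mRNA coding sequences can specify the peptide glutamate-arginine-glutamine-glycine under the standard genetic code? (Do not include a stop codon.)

Glu: 2 codons.
Arg: 6 codons.
Gln: 2 codons.
Gly: 4 codons.
2 × 6 × 2 × 4 = 96.

96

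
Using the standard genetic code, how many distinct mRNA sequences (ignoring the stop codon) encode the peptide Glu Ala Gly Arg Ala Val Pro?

12288

Glu: 2 codons.
Ala: 4 codons.
Gly: 4 codons.
Arg: 6 codons.
Ala: 4 codons.
Val: 4 codons.
Pro: 4 codons.
2 × 4 × 4 × 6 × 4 × 4 × 4 = 12288.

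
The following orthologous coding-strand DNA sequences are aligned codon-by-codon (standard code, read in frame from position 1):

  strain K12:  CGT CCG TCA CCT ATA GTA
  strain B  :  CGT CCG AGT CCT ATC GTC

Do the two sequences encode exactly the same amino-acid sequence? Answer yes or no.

yes

Codon 1: CGT Arg / CGT Arg — identical.
Codon 2: CCG Pro / CCG Pro — identical.
Codon 3: TCA Ser / AGT Ser — synonymous.
Codon 4: CCT Pro / CCT Pro — identical.
Codon 5: ATA Ile / ATC Ile — synonymous.
Codon 6: GTA Val / GTC Val — synonymous.
Nonsynonymous differences: 0 → same protein.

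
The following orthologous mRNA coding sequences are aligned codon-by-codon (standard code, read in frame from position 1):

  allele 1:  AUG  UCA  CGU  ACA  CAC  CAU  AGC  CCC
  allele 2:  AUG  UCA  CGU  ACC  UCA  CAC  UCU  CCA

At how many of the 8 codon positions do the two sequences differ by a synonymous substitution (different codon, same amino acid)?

4

Codon 1: AUG Met / AUG Met — identical.
Codon 2: UCA Ser / UCA Ser — identical.
Codon 3: CGU Arg / CGU Arg — identical.
Codon 4: ACA Thr / ACC Thr — synonymous.
Codon 5: CAC His / UCA Ser — nonsynonymous.
Codon 6: CAU His / CAC His — synonymous.
Codon 7: AGC Ser / UCU Ser — synonymous.
Codon 8: CCC Pro / CCA Pro — synonymous.
Synonymous differences: 4.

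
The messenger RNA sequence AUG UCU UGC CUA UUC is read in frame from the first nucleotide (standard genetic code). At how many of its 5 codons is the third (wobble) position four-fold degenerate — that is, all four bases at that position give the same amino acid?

2

Codon 1 AUG (Met): third position 1-fold.
Codon 2 UCU (Ser): third position 4-fold.
Codon 3 UGC (Cys): third position 2-fold.
Codon 4 CUA (Leu): third position 4-fold.
Codon 5 UUC (Phe): third position 2-fold.
Four-fold degenerate third positions: 2.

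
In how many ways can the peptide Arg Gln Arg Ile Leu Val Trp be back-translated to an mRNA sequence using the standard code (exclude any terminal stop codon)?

Arg: 6 codons.
Gln: 2 codons.
Arg: 6 codons.
Ile: 3 codons.
Leu: 6 codons.
Val: 4 codons.
Trp: 1 codon.
6 × 2 × 6 × 3 × 6 × 4 × 1 = 5184.

5184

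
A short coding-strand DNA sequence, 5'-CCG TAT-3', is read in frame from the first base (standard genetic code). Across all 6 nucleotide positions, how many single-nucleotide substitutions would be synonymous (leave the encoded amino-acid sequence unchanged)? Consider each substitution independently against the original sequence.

4

Codon 1 (CCG, Pro): 3 synonymous substitutions.
Codon 2 (TAT, Tyr): 1 synonymous substitution.
Total: 3 + 1 = 4.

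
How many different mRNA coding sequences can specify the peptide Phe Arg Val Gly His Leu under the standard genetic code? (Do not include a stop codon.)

2304

Phe: 2 codons.
Arg: 6 codons.
Val: 4 codons.
Gly: 4 codons.
His: 2 codons.
Leu: 6 codons.
2 × 6 × 4 × 4 × 2 × 6 = 2304.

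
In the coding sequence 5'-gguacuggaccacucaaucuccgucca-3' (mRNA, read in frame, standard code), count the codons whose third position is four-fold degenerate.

8

Codon 1 GGU (Gly): third position 4-fold.
Codon 2 ACU (Thr): third position 4-fold.
Codon 3 GGA (Gly): third position 4-fold.
Codon 4 CCA (Pro): third position 4-fold.
Codon 5 CUC (Leu): third position 4-fold.
Codon 6 AAU (Asn): third position 2-fold.
Codon 7 CUC (Leu): third position 4-fold.
Codon 8 CGU (Arg): third position 4-fold.
Codon 9 CCA (Pro): third position 4-fold.
Four-fold degenerate third positions: 8.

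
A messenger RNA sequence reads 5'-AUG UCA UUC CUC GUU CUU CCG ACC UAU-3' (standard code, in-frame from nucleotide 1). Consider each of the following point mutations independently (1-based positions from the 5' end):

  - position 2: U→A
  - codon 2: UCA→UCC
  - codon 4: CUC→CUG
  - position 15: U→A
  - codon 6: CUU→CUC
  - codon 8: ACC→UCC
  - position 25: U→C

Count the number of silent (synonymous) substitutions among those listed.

Codon 1: AUG (Met) → AAG (Lys) — missense.
Codon 2: UCA (Ser) → UCC (Ser) — synonymous.
Codon 4: CUC (Leu) → CUG (Leu) — synonymous.
Codon 5: GUU (Val) → GUA (Val) — synonymous.
Codon 6: CUU (Leu) → CUC (Leu) — synonymous.
Codon 8: ACC (Thr) → UCC (Ser) — missense.
Codon 9: UAU (Tyr) → CAU (His) — missense.
Synonymous: 4 of 7.

4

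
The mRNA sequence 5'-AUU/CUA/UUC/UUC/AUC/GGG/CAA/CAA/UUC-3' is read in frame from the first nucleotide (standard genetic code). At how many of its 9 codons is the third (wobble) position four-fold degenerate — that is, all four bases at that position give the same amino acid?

2

Codon 1 AUU (Ile): third position 3-fold.
Codon 2 CUA (Leu): third position 4-fold.
Codon 3 UUC (Phe): third position 2-fold.
Codon 4 UUC (Phe): third position 2-fold.
Codon 5 AUC (Ile): third position 3-fold.
Codon 6 GGG (Gly): third position 4-fold.
Codon 7 CAA (Gln): third position 2-fold.
Codon 8 CAA (Gln): third position 2-fold.
Codon 9 UUC (Phe): third position 2-fold.
Four-fold degenerate third positions: 2.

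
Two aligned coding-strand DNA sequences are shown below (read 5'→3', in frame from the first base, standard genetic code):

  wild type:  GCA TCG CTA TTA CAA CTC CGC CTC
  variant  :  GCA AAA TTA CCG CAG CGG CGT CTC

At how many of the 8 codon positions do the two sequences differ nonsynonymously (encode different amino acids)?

Codon 1: GCA Ala / GCA Ala — identical.
Codon 2: TCG Ser / AAA Lys — nonsynonymous.
Codon 3: CTA Leu / TTA Leu — synonymous.
Codon 4: TTA Leu / CCG Pro — nonsynonymous.
Codon 5: CAA Gln / CAG Gln — synonymous.
Codon 6: CTC Leu / CGG Arg — nonsynonymous.
Codon 7: CGC Arg / CGT Arg — synonymous.
Codon 8: CTC Leu / CTC Leu — identical.
Nonsynonymous differences: 3.

3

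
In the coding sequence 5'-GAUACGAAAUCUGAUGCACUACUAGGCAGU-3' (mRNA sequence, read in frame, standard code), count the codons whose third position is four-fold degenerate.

6

Codon 1 GAU (Asp): third position 2-fold.
Codon 2 ACG (Thr): third position 4-fold.
Codon 3 AAA (Lys): third position 2-fold.
Codon 4 UCU (Ser): third position 4-fold.
Codon 5 GAU (Asp): third position 2-fold.
Codon 6 GCA (Ala): third position 4-fold.
Codon 7 CUA (Leu): third position 4-fold.
Codon 8 CUA (Leu): third position 4-fold.
Codon 9 GGC (Gly): third position 4-fold.
Codon 10 AGU (Ser): third position 2-fold.
Four-fold degenerate third positions: 6.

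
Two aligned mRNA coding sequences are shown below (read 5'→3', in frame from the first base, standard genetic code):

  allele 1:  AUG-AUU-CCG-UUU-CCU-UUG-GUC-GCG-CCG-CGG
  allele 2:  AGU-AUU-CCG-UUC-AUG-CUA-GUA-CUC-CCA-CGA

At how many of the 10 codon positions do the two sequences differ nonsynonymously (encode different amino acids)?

3

Codon 1: AUG Met / AGU Ser — nonsynonymous.
Codon 2: AUU Ile / AUU Ile — identical.
Codon 3: CCG Pro / CCG Pro — identical.
Codon 4: UUU Phe / UUC Phe — synonymous.
Codon 5: CCU Pro / AUG Met — nonsynonymous.
Codon 6: UUG Leu / CUA Leu — synonymous.
Codon 7: GUC Val / GUA Val — synonymous.
Codon 8: GCG Ala / CUC Leu — nonsynonymous.
Codon 9: CCG Pro / CCA Pro — synonymous.
Codon 10: CGG Arg / CGA Arg — synonymous.
Nonsynonymous differences: 3.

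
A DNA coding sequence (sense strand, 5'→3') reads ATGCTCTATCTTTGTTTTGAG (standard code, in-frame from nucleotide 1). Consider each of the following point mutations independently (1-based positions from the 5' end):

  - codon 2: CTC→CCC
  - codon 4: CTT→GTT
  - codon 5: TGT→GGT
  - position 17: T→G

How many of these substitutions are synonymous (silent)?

0

Codon 2: CTC (Leu) → CCC (Pro) — missense.
Codon 4: CTT (Leu) → GTT (Val) — missense.
Codon 5: TGT (Cys) → GGT (Gly) — missense.
Codon 6: TTT (Phe) → TGT (Cys) — missense.
Synonymous: 0 of 4.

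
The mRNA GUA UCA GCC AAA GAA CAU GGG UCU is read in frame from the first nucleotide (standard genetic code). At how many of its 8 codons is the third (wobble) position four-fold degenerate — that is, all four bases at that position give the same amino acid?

5

Codon 1 GUA (Val): third position 4-fold.
Codon 2 UCA (Ser): third position 4-fold.
Codon 3 GCC (Ala): third position 4-fold.
Codon 4 AAA (Lys): third position 2-fold.
Codon 5 GAA (Glu): third position 2-fold.
Codon 6 CAU (His): third position 2-fold.
Codon 7 GGG (Gly): third position 4-fold.
Codon 8 UCU (Ser): third position 4-fold.
Four-fold degenerate third positions: 5.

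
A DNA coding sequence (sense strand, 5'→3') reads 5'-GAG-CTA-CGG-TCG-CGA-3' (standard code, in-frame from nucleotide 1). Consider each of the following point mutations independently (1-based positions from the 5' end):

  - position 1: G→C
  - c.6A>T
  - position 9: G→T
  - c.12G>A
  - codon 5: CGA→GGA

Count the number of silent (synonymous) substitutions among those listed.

3

Codon 1: GAG (Glu) → CAG (Gln) — missense.
Codon 2: CTA (Leu) → CTT (Leu) — synonymous.
Codon 3: CGG (Arg) → CGT (Arg) — synonymous.
Codon 4: TCG (Ser) → TCA (Ser) — synonymous.
Codon 5: CGA (Arg) → GGA (Gly) — missense.
Synonymous: 3 of 5.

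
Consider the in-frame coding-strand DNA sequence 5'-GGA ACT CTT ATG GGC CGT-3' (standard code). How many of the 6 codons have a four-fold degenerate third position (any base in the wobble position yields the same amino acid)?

5

Codon 1 GGA (Gly): third position 4-fold.
Codon 2 ACT (Thr): third position 4-fold.
Codon 3 CTT (Leu): third position 4-fold.
Codon 4 ATG (Met): third position 1-fold.
Codon 5 GGC (Gly): third position 4-fold.
Codon 6 CGT (Arg): third position 4-fold.
Four-fold degenerate third positions: 5.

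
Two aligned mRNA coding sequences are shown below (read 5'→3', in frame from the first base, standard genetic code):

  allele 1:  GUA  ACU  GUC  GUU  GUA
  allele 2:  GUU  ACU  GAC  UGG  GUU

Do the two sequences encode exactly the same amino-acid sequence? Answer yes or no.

Codon 1: GUA Val / GUU Val — synonymous.
Codon 2: ACU Thr / ACU Thr — identical.
Codon 3: GUC Val / GAC Asp — nonsynonymous.
Codon 4: GUU Val / UGG Trp — nonsynonymous.
Codon 5: GUA Val / GUU Val — synonymous.
Nonsynonymous differences: 2 → different protein.

no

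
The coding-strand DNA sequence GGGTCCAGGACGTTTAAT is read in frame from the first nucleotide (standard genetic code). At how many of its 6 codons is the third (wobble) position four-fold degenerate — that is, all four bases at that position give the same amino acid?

3

Codon 1 GGG (Gly): third position 4-fold.
Codon 2 TCC (Ser): third position 4-fold.
Codon 3 AGG (Arg): third position 2-fold.
Codon 4 ACG (Thr): third position 4-fold.
Codon 5 TTT (Phe): third position 2-fold.
Codon 6 AAT (Asn): third position 2-fold.
Four-fold degenerate third positions: 3.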